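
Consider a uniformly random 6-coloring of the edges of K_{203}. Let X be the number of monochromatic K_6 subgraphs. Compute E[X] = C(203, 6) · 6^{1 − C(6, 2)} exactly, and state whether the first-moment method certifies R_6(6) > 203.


E[X] = C(203, 6) · 6^{1 − 15} = 90210944670 · 6^{−14} = 90210944670/78364164096.
As a reduced fraction: E[X] = 15035157445/13060694016 ≈ 1.151.
Is E[X] < 1? NO.
Since E[X] ≥ 1, the first-moment bound is inconclusive at n = 203; it does NOT by itself certify R_6(6) > 203.

E[X] = 15035157445/13060694016 ≈ 1.151; E[X] ≥ 1; first-moment method inconclusive here.


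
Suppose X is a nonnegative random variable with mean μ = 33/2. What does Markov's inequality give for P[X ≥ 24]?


μ = E[X] = 33/2, a = 24.
Markov: P[X ≥ 24] ≤ μ/a = (33/2)/24 = 11/16.
Numerically: ≈ 0.688.
(Since a = 24 > μ = 16.500, the bound 11/16 is < 1 and informative.)

P[X ≥ 24] ≤ 11/16 ≈ 0.688.


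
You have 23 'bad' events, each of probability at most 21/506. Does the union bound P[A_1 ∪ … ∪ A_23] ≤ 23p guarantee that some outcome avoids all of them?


Union bound: P[∪_{i=1}^{23} A_i] ≤ Σ_i P[A_i] ≤ 23·p = 23·(21/506) = 21/22.
Numerically: 21/22 ≈ 0.9545455.
Is 21/22 < 1? YES.
Since P[∪ A_i] ≤ 21/22 < 1, the complement has P[∩ A_i^c] ≥ 1 − 21/22 = 1/22 > 0, so some outcome avoids every A_i.

23·p = 21/22 ≈ 0.9545455; existence CERTIFIED by the union bound.


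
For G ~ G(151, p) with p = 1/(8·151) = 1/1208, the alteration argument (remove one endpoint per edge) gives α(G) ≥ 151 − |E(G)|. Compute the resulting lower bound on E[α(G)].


E[|E(G)|] = C(151, 2)·p = 11325 · (1/1208) = 75/8.
E[α(G)] ≥ n − E[|E(G)|] = 151 − 75/8 = 1133/8.
Numerically: ≈ 141.62500.
(This is only a lower bound; the true E[α(G)] may be larger.)

E[α(G)] ≥ 1133/8 ≈ 141.62500.


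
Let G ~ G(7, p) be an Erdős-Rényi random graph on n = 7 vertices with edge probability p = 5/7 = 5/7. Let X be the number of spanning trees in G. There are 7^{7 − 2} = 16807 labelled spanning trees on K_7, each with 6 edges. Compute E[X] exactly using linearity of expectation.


K_7 has 7^{7 − 2} = 16807 labelled spanning trees.
For each such spanning tree H, let X_H = 1 if all 6 edges of H are present in G. Then P[X_H = 1] = p^{6} = (5/7)^{6} = 15625/117649.
By linearity of expectation: E[X] = Σ_H E[X_H] = 16807 · p^{6} = 16807 · 15625/117649 = 15625/7.
Numerically: E[X] ≈ 2232.

E[X] = 16807 · (5/7)^{6} = 15625/7 ≈ 2232.


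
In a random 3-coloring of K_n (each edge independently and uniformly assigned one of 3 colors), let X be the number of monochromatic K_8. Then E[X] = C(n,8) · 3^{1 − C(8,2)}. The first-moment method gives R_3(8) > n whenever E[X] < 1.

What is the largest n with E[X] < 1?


We need C(n, 8) · 3^{1 − 28} < 1, i.e. C(n, 8) < 3^{28 − 1} = 7625597484987.
Check values of n near the boundary:
  n = 151: C(151, 8) = 5551321138650; 5551321138650 < 7625597484987? YES
  n = 152: C(152, 8) = 5859727868575; 5859727868575 < 7625597484987? YES
  n = 153: C(153, 8) = 6183023199255; 6183023199255 < 7625597484987? YES
  n = 154: C(154, 8) = 6521818990995; 6521818990995 < 7625597484987? YES
  n = 155: C(155, 8) = 6876747915675; 6876747915675 < 7625597484987? YES
  n = 156: C(156, 8) = 7248464019225; 7248464019225 < 7625597484987? YES
  n = 157: C(157, 8) = 7637643295425; 7637643295425 < 7625597484987? NO
  n = 158: C(158, 8) = 8044984271181; 8044984271181 < 7625597484987? NO
  n = 159: C(159, 8) = 8471208603429; 8471208603429 < 7625597484987? NO
The largest n with C(n, 8) < 7625597484987 is n = 156 (where E[X] = 805384891025/847288609443 ≈ 0.9505437). Hence R_3(8) > 156, i.e. R_3(8) ≥ 157.

Largest n = 156; hence R_3(8) > 156.


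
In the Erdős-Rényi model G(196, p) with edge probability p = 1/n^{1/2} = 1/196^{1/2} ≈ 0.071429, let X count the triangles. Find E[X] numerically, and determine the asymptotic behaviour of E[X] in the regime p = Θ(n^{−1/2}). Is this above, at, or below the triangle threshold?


Number of potential triangles: C(196, 3) = 1235780.
Each occurs with probability p³ ≈ (0.071429)³ ≈ 3.6443149e-04.
By linearity: E[X] = C(196, 3)·p³ ≈ 1235780 · 3.6443149e-04 ≈ 450.35714.
Since α = 1/2 < 1, p = c/n^{1/2} ≫ 1/n is above the triangle threshold p ~ 1/n. Asymptotically E[X] ~ (c³/6)·n^{3(1−α)} = (1³/6)·n^{1.5} → ∞; triangles are abundant w.h.p.

E[X] ≈ 450.35714; in regime p = Θ(1/n^{1/2}) E[X] diverges (above the triangle threshold p ~ 1/n).


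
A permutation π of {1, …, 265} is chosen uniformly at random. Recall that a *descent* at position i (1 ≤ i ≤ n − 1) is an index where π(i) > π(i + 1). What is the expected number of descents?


Write X = Σ X_I over i = 1, …, 264, with X_I the indicator of one descent.
There are 264 indicators.
For each fixed i, the pair (π(i), π(i+1)) is a uniformly random ordered pair of distinct values from {1, …, 265}; by symmetry P[π(i) > π(i+1)] = 1/2.
By linearity: E[X] = 264 · (1/2) = (265 − 1) · (1/2) = 132 ≈ 132.0000.

E[X] = 132 = 132.0000.


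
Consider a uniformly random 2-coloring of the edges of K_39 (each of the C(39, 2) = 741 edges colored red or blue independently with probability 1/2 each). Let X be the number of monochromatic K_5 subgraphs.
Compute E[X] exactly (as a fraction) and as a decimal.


Let X = Σ_S X_S over the C(39, 5) = 575757 subsets S of size 5, where X_S = 1 if the K_5 on S is monochromatic.
For a fixed S, the K_5 on S has C(5, 2) = 10 edges. P[all 10 edges red] = (1/2)^10, and likewise for blue, so P[monochromatic] = 2·(1/2)^10 = 2^{1 − 10} = 1/512.
Summing: E[X] = C(39, 5) · 2^{1 − 10} = 575757 · 1/512 = 575757/512.
Numerically: E[X] ≈ 1124.5254.

E[X] = C(39,5)·2^(1−C(5,2)) = 575757/512 ≈ 1124.5254.


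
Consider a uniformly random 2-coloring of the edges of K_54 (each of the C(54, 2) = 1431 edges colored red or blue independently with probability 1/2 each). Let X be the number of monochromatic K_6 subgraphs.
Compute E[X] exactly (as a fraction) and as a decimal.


Let X = Σ_S X_S over the C(54, 6) = 25827165 subsets S of size 6, where X_S = 1 if the K_6 on S is monochromatic.
For a fixed S, the K_6 on S has C(6, 2) = 15 edges. P[all 15 edges red] = (1/2)^15, and likewise for blue, so P[monochromatic] = 2·(1/2)^15 = 2^{1 − 15} = 1/16384.
Summing: E[X] = C(54, 6) · 2^{1 − 15} = 25827165 · 1/16384 = 25827165/16384.
Numerically: E[X] ≈ 1576.365.

E[X] = C(54,6)·2^(1−C(6,2)) = 25827165/16384 ≈ 1576.365.


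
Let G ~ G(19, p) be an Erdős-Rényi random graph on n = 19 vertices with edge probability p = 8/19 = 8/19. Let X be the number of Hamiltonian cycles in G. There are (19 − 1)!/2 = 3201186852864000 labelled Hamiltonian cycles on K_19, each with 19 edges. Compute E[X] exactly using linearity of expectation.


K_19 has (19 − 1)!/2 = 3201186852864000 labelled Hamiltonian cycles.
For each such Hamiltonian cycle H, let X_H = 1 if all 19 edges of H are present in G. Then P[X_H = 1] = p^{19} = (8/19)^{19} = 144115188075855872/1978419655660313589123979.
By linearity of expectation: E[X] = Σ_H E[X_H] = 3201186852864000 · p^{19} = 3201186852864000 · 144115188075855872/1978419655660313589123979 = 461339645366452518590934417408000/1978419655660313589123979.
Numerically: E[X] ≈ 2.33e+08.

E[X] = 3201186852864000 · (8/19)^{19} = 461339645366452518590934417408000/1978419655660313589123979 ≈ 2.33e+08.


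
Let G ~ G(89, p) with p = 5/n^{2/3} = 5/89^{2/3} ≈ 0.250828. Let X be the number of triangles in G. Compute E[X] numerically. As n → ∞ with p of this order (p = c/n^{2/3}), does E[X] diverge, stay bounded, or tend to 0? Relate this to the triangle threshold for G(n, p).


Number of potential triangles: C(89, 3) = 113564.
Each occurs with probability p³ ≈ (0.250828)³ ≈ 1.57808358e-02.
By linearity: E[X] = C(89, 3)·p³ ≈ 113564 · 1.57808358e-02 ≈ 1792.134831.
Since α = 2/3 < 1, p = c/n^{2/3} ≫ 1/n is above the triangle threshold p ~ 1/n. Asymptotically E[X] ~ (c³/6)·n^{3(1−α)} = (5³/6)·n^{1} → ∞; triangles are abundant w.h.p.

E[X] ≈ 1792.134831; in regime p = Θ(1/n^{2/3}) E[X] diverges (above the triangle threshold p ~ 1/n).


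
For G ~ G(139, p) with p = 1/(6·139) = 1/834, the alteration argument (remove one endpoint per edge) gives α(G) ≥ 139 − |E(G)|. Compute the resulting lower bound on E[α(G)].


E[|E(G)|] = C(139, 2)·p = 9591 · (1/834) = 23/2.
E[α(G)] ≥ n − E[|E(G)|] = 139 − 23/2 = 255/2.
Numerically: ≈ 127.500000.
(This is only a lower bound; the true E[α(G)] may be larger.)

E[α(G)] ≥ 255/2 ≈ 127.500000.


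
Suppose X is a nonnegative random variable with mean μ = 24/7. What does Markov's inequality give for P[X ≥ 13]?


μ = E[X] = 24/7, a = 13.
Markov: P[X ≥ 13] ≤ μ/a = (24/7)/13 = 24/91.
Numerically: ≈ 0.26374.
(Since a = 13 > μ = 3.42857, the bound 24/91 is < 1 and informative.)

P[X ≥ 13] ≤ 24/91 ≈ 0.26374.


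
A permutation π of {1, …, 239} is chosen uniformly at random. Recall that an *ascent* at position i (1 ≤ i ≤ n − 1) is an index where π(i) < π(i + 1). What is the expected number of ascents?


Write X = Σ X_I over i = 1, …, 238, with X_I the indicator of one ascent.
There are 238 indicators.
For each fixed i, the pair (π(i), π(i+1)) is a uniformly random ordered pair of distinct values from {1, …, 239}; by symmetry P[π(i) < π(i+1)] = 1/2.
By linearity: E[X] = 238 · (1/2) = (239 − 1) · (1/2) = 119 ≈ 119.0000.

E[X] = 119 = 119.0000.


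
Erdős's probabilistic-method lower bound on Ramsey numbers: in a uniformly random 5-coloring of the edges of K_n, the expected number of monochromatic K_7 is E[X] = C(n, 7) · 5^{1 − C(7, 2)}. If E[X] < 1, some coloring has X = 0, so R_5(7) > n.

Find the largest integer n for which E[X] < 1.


We need C(n, 7) · 5^{1 − 21} < 1, i.e. C(n, 7) < 5^{21 − 1} = 95367431640625.
Check values of n near the boundary:
  n = 334: C(334, 7) = 86359460961576; 86359460961576 < 95367431640625? YES
  n = 335: C(335, 7) = 88202498238195; 88202498238195 < 95367431640625? YES
  n = 336: C(336, 7) = 90079147136880; 90079147136880 < 95367431640625? YES
  n = 337: C(337, 7) = 91989916924632; 91989916924632 < 95367431640625? YES
  n = 338: C(338, 7) = 93935323022736; 93935323022736 < 95367431640625? YES
  n = 339: C(339, 7) = 95915887062372; 95915887062372 < 95367431640625? NO
  n = 340: C(340, 7) = 97932136940560; 97932136940560 < 95367431640625? NO
  n = 341: C(341, 7) = 99984606876440; 99984606876440 < 95367431640625? NO
The largest n with C(n, 7) < 95367431640625 is n = 338 (where E[X] = 93935323022736/95367431640625 ≈ 0.98498). Hence R_5(7) > 338, i.e. R_5(7) ≥ 339.

Largest n = 338; hence R_5(7) > 338.


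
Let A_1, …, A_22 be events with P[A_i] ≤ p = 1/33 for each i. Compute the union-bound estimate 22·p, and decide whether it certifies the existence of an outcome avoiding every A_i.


Union bound: P[∪_{i=1}^{22} A_i] ≤ Σ_i P[A_i] ≤ 22·p = 22·(1/33) = 2/3.
Numerically: 2/3 ≈ 0.667.
Is 2/3 < 1? YES.
Since P[∪ A_i] ≤ 2/3 < 1, the complement has P[∩ A_i^c] ≥ 1 − 2/3 = 1/3 > 0, so some outcome avoids every A_i.

22·p = 2/3 ≈ 0.667; existence CERTIFIED by the union bound.


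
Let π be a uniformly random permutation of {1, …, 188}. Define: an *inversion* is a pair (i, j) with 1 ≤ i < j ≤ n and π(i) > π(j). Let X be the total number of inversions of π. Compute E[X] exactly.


Write X = Σ X_I over the C(188, 2) = 17578 pairs i < j, with X_I the indicator of one inversion.
There are 17578 indicators.
For each fixed pair i < j, the values π(i) and π(j) are two distinct elements of {1, …, 188} in uniformly random order; by symmetry P[π(i) > π(j)] = 1/2.
By linearity: E[X] = 17578 · (1/2) = C(188, 2) · (1/2) = 17578/2 = 8789 ≈ 8789.00000.

E[X] = 8789 = 8789.00000.


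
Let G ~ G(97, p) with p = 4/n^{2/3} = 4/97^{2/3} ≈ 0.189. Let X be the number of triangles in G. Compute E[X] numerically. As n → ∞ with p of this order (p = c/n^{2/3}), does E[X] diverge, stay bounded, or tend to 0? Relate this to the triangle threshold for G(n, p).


Number of potential triangles: C(97, 3) = 147440.
Each occurs with probability p³ ≈ (0.189)³ ≈ 6.80200e-03.
By linearity: E[X] = C(97, 3)·p³ ≈ 147440 · 6.80200e-03 ≈ 1002.887.
Since α = 2/3 < 1, p = c/n^{2/3} ≫ 1/n is above the triangle threshold p ~ 1/n. Asymptotically E[X] ~ (c³/6)·n^{3(1−α)} = (4³/6)·n^{1} → ∞; triangles are abundant w.h.p.

E[X] ≈ 1002.887; in regime p = Θ(1/n^{2/3}) E[X] diverges (above the triangle threshold p ~ 1/n).


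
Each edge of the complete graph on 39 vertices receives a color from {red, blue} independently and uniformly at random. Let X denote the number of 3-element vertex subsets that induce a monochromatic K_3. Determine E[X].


Let X = Σ_S X_S over the C(39, 3) = 9139 subsets S of size 3, where X_S = 1 if the K_3 on S is monochromatic.
For a fixed S, the K_3 on S has C(3, 2) = 3 edges. P[all 3 edges red] = (1/2)^3, and likewise for blue, so P[monochromatic] = 2·(1/2)^3 = 2^{1 − 3} = 1/4.
By linearity of expectation: E[X] = C(39, 3) · 2^{1 − 3} = 9139 · 1/4 = 9139/4.
Numerically: E[X] ≈ 2284.750000.

E[X] = C(39,3)·2^(1−C(3,2)) = 9139/4 ≈ 2284.750000.


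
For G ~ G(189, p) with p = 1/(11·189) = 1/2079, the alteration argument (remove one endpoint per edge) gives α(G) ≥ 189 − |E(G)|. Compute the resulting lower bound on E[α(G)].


E[|E(G)|] = C(189, 2)·p = 17766 · (1/2079) = 94/11.
E[α(G)] ≥ n − E[|E(G)|] = 189 − 94/11 = 1985/11.
Numerically: ≈ 180.45455.
(This is only a lower bound; the true E[α(G)] may be larger.)

E[α(G)] ≥ 1985/11 ≈ 180.45455.


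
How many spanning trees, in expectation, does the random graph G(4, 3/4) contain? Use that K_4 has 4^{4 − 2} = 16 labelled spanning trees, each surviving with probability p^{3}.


K_4 has 4^{4 − 2} = 16 labelled spanning trees.
For each such spanning tree H, let X_H = 1 if all 3 edges of H are present in G. Then P[X_H = 1] = p^{3} = (3/4)^{3} = 27/64.
By linearity of expectation: E[X] = Σ_H E[X_H] = 16 · p^{3} = 16 · 27/64 = 27/4.
Numerically: E[X] ≈ 6.75.

E[X] = 16 · (3/4)^{3} = 27/4 ≈ 6.75.


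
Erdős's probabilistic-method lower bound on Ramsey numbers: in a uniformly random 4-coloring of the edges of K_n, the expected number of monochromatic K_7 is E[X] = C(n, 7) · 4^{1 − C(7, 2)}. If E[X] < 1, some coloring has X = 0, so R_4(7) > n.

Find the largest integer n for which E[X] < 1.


We need C(n, 7) · 4^{1 − 21} < 1, i.e. C(n, 7) < 4^{21 − 1} = 1099511627776.
Check values of n near the boundary:
  n = 174: C(174, 7) = 847879782984; 847879782984 < 1099511627776? YES
  n = 175: C(175, 7) = 883208107275; 883208107275 < 1099511627776? YES
  n = 176: C(176, 7) = 919790691600; 919790691600 < 1099511627776? YES
  n = 177: C(177, 7) = 957664425960; 957664425960 < 1099511627776? YES
  n = 178: C(178, 7) = 996867063280; 996867063280 < 1099511627776? YES
  n = 179: C(179, 7) = 1037437234460; 1037437234460 < 1099511627776? YES
  n = 180: C(180, 7) = 1079414463600; 1079414463600 < 1099511627776? YES
  n = 181: C(181, 7) = 1122839183400; 1122839183400 < 1099511627776? NO
  n = 182: C(182, 7) = 1167752750736; 1167752750736 < 1099511627776? NO
  n = 183: C(183, 7) = 1214197462413; 1214197462413 < 1099511627776? NO
The largest n with C(n, 7) < 1099511627776 is n = 180 (where E[X] = 67463403975/68719476736 ≈ 0.9817). Hence R_4(7) > 180, i.e. R_4(7) ≥ 181.

Largest n = 180; hence R_4(7) > 180.


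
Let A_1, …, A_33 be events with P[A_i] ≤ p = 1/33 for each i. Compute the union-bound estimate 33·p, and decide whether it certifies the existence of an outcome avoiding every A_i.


Union bound: P[∪_{i=1}^{33} A_i] ≤ Σ_i P[A_i] ≤ 33·p = 33·(1/33) = 1.
Numerically: 1 ≈ 1.00000.
Is 1 < 1? NO.
Since the bound 1 is ≥ 1, the union bound is uninformative here; it does NOT by itself certify existence.

33·p = 1 ≈ 1.00000; existence NOT certified by the union bound.


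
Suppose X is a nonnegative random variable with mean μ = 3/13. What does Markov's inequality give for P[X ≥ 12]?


μ = E[X] = 3/13, a = 12.
Markov: P[X ≥ 12] ≤ μ/a = (3/13)/12 = 1/52.
Numerically: ≈ 0.019231.
(Since a = 12 > μ = 0.230769, the bound 1/52 is < 1 and informative.)

P[X ≥ 12] ≤ 1/52 ≈ 0.019231.


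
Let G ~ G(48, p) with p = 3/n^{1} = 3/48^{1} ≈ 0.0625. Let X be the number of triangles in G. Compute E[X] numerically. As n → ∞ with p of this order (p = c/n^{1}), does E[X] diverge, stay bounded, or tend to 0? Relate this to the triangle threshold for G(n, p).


Number of potential triangles: C(48, 3) = 17296.
Each occurs with probability p³ ≈ (0.0625)³ ≈ 2.4414062e-04.
By linearity: E[X] = C(48, 3)·p³ ≈ 17296 · 2.4414062e-04 ≈ 4.22266.
Here α = 1, so p = 3/n is exactly at the triangle threshold p ~ 1/n. Asymptotically E[X] → c³/6 = 3³/6 = 9/2 ≈ 4.50000, a bounded constant. In this regime the triangle count is asymptotically Poisson(c³/6).

E[X] ≈ 4.22266; in regime p = Θ(1/n^{1}) E[X] stays bounded (at the triangle threshold p ~ 1/n).


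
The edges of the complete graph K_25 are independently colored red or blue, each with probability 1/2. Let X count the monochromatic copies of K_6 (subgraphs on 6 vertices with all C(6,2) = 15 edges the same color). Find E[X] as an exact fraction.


Let X = Σ_S X_S over the C(25, 6) = 177100 subsets S of size 6, where X_S = 1 if the K_6 on S is monochromatic.
For a fixed S, the K_6 on S has C(6, 2) = 15 edges. P[all 15 edges red] = (1/2)^15, and likewise for blue, so P[monochromatic] = 2·(1/2)^15 = 2^{1 − 15} = 1/16384.
Summing: E[X] = C(25, 6) · 2^{1 − 15} = 177100 · 1/16384 = 44275/4096.
Numerically: E[X] ≈ 10.80933.

E[X] = C(25,6)·2^(1−C(6,2)) = 44275/4096 ≈ 10.80933.


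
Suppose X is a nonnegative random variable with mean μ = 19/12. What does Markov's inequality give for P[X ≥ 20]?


μ = E[X] = 19/12, a = 20.
Markov: P[X ≥ 20] ≤ μ/a = (19/12)/20 = 19/240.
Numerically: ≈ 0.07917.
(Since a = 20 > μ = 1.58333, the bound 19/240 is < 1 and informative.)

P[X ≥ 20] ≤ 19/240 ≈ 0.07917.


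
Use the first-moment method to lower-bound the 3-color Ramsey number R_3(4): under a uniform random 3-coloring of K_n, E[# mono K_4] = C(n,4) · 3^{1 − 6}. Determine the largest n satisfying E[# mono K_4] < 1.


We need C(n, 4) · 3^{1 − 6} < 1, i.e. C(n, 4) < 3^{6 − 1} = 243.
Check values of n near the boundary:
  n = 9: C(9, 4) = 126; 126 < 243? YES
  n = 10: C(10, 4) = 210; 210 < 243? YES
  n = 11: C(11, 4) = 330; 330 < 243? NO
  n = 12: C(12, 4) = 495; 495 < 243? NO
  n = 13: C(13, 4) = 715; 715 < 243? NO
The largest n with C(n, 4) < 243 is n = 10 (where E[X] = 70/81 ≈ 0.864). Hence R_3(4) > 10, i.e. R_3(4) ≥ 11.

Largest n = 10; hence R_3(4) > 10.


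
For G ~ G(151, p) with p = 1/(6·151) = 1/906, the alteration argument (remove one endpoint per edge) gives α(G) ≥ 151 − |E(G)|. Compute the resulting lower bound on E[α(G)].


E[|E(G)|] = C(151, 2)·p = 11325 · (1/906) = 25/2.
E[α(G)] ≥ n − E[|E(G)|] = 151 − 25/2 = 277/2.
Numerically: ≈ 138.5000.
(This is only a lower bound; the true E[α(G)] may be larger.)

E[α(G)] ≥ 277/2 ≈ 138.5000.


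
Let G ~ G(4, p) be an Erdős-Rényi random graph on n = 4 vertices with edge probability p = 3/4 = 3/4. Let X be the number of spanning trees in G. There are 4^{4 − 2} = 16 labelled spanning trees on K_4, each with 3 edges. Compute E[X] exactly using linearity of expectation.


K_4 has 4^{4 − 2} = 16 labelled spanning trees.
For each such spanning tree H, let X_H = 1 if all 3 edges of H are present in G. Then P[X_H = 1] = p^{3} = (3/4)^{3} = 27/64.
Summing the indicators: E[X] = Σ_H E[X_H] = 16 · p^{3} = 16 · 27/64 = 27/4.
Numerically: E[X] ≈ 6.75.

E[X] = 16 · (3/4)^{3} = 27/4 ≈ 6.75.


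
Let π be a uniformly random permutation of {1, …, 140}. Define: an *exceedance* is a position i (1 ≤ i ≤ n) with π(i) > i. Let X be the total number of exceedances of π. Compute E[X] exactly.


Write X = Σ_{i=1}^{140} X_i, where X_i = 1_{π(i) > i}.
For each fixed i, π(i) is uniform over {1, …, 140} (marginal of a uniform permutation), so P[π(i) > i] = (n − i)/n. Summing: Σ_{i=1}^{140} (n − i)/n = (0 + 1 + … + 139)/140 = 140(140 − 1)/(2·140) = (140 − 1)/2.
Hence E[X] = Σ_{i=1}^{140} (140 − i)/140 = 139/2 ≈ 69.5000.

E[X] = 139/2 = 69.5000.


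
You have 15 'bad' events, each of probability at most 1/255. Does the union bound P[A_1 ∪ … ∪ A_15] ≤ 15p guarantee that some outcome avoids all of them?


Union bound: P[∪_{i=1}^{15} A_i] ≤ Σ_i P[A_i] ≤ 15·p = 15·(1/255) = 1/17.
Numerically: 1/17 ≈ 0.059.
Is 1/17 < 1? YES.
Since P[∪ A_i] ≤ 1/17 < 1, the complement has P[∩ A_i^c] ≥ 1 − 1/17 = 16/17 > 0, so some outcome avoids every A_i.

15·p = 1/17 ≈ 0.059; existence CERTIFIED by the union bound.


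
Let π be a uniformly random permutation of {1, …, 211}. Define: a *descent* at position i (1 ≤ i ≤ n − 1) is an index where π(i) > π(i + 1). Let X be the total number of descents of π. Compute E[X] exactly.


Write X = Σ X_I over i = 1, …, 210, with X_I the indicator of one descent.
There are 210 indicators.
For each fixed i, the pair (π(i), π(i+1)) is a uniformly random ordered pair of distinct values from {1, …, 211}; by symmetry P[π(i) > π(i+1)] = 1/2.
By linearity: E[X] = 210 · (1/2) = (211 − 1) · (1/2) = 105 ≈ 105.0000.

E[X] = 105 = 105.0000.


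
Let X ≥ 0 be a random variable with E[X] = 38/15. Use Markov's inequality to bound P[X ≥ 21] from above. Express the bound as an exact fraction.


μ = E[X] = 38/15, a = 21.
Markov: P[X ≥ 21] ≤ μ/a = (38/15)/21 = 38/315.
Numerically: ≈ 0.120635.
(Since a = 21 > μ = 2.533333, the bound 38/315 is < 1 and informative.)

P[X ≥ 21] ≤ 38/315 ≈ 0.120635.


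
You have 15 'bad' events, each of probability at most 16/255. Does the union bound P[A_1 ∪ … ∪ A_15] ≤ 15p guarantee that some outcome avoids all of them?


Union bound: P[∪_{i=1}^{15} A_i] ≤ Σ_i P[A_i] ≤ 15·p = 15·(16/255) = 16/17.
Numerically: 16/17 ≈ 0.941.
Is 16/17 < 1? YES.
Since P[∪ A_i] ≤ 16/17 < 1, the complement has P[∩ A_i^c] ≥ 1 − 16/17 = 1/17 > 0, so some outcome avoids every A_i.

15·p = 16/17 ≈ 0.941; existence CERTIFIED by the union bound.


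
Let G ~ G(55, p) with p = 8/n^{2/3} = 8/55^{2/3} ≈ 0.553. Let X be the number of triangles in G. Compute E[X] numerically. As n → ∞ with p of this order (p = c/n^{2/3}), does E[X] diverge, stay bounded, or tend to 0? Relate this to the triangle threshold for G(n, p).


Number of potential triangles: C(55, 3) = 26235.
Each occurs with probability p³ ≈ (0.553)³ ≈ 1.69256e-01.
By linearity: E[X] = C(55, 3)·p³ ≈ 26235 · 1.69256e-01 ≈ 4440.436.
Since α = 2/3 < 1, p = c/n^{2/3} ≫ 1/n is above the triangle threshold p ~ 1/n. Asymptotically E[X] ~ (c³/6)·n^{3(1−α)} = (8³/6)·n^{1} → ∞; triangles are abundant w.h.p.

E[X] ≈ 4440.436; in regime p = Θ(1/n^{2/3}) E[X] diverges (above the triangle threshold p ~ 1/n).


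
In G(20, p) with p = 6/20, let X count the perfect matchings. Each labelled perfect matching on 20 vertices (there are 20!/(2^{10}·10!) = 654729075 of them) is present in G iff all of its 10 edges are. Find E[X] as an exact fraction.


K_20 has 20!/(2^{10}·10!) = 654729075 labelled perfect matchings.
For each such perfect matching H, let X_H = 1 if all 10 edges of H are present in G. Then P[X_H = 1] = p^{10} = (3/10)^{10} = 59049/10000000000.
By linearity of expectation: E[X] = Σ_H E[X_H] = 654729075 · p^{10} = 654729075 · 59049/10000000000 = 1546443885987/400000000.
Numerically: E[X] ≈ 3866.

E[X] = 654729075 · (3/10)^{10} = 1546443885987/400000000 ≈ 3866.


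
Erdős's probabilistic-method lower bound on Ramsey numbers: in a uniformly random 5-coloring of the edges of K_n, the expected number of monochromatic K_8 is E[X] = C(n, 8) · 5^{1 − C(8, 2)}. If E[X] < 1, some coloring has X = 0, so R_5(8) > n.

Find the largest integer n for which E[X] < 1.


We need C(n, 8) · 5^{1 − 28} < 1, i.e. C(n, 8) < 5^{28 − 1} = 7450580596923828125.
Check values of n near the boundary:
  n = 859: C(859, 8) = 7115855595170747139; 7115855595170747139 < 7450580596923828125? YES
  n = 860: C(860, 8) = 7182671140665308145; 7182671140665308145 < 7450580596923828125? YES
  n = 861: C(861, 8) = 7250034996615275865; 7250034996615275865 < 7450580596923828125? YES
  n = 862: C(862, 8) = 7317951015318931845; 7317951015318931845 < 7450580596923828125? YES
  n = 863: C(863, 8) = 7386423071602617757; 7386423071602617757 < 7450580596923828125? YES
  n = 864: C(864, 8) = 7455455062926006708; 7455455062926006708 < 7450580596923828125? NO
  n = 865: C(865, 8) = 7525050909487743060; 7525050909487743060 < 7450580596923828125? NO
The largest n with C(n, 8) < 7450580596923828125 is n = 863 (where E[X] = 7386423071602617757/7450580596923828125 ≈ 0.9914). Hence R_5(8) > 863, i.e. R_5(8) ≥ 864.

Largest n = 863; hence R_5(8) > 863.


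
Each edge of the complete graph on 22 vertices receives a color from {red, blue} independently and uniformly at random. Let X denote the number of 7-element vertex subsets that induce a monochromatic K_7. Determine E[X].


Let X = Σ_S X_S over the C(22, 7) = 170544 subsets S of size 7, where X_S = 1 if the K_7 on S is monochromatic.
For a fixed S, the K_7 on S has C(7, 2) = 21 edges. P[all 21 edges red] = (1/2)^21, and likewise for blue, so P[monochromatic] = 2·(1/2)^21 = 2^{1 − 21} = 1/1048576.
By linearity of expectation: E[X] = C(22, 7) · 2^{1 − 21} = 170544 · 1/1048576 = 10659/65536.
Numerically: E[X] ≈ 0.16264.

E[X] = C(22,7)·2^(1−C(7,2)) = 10659/65536 ≈ 0.16264.


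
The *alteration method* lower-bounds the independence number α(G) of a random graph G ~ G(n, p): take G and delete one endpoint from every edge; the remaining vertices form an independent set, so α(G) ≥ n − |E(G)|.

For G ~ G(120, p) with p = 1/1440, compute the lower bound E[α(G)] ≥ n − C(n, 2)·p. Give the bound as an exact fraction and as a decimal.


E[|E(G)|] = C(120, 2)·p = 7140 · (1/1440) = 119/24.
E[α(G)] ≥ n − E[|E(G)|] = 120 − 119/24 = 2761/24.
Numerically: ≈ 115.04167.
(This is only a lower bound; the true E[α(G)] may be larger.)

E[α(G)] ≥ 2761/24 ≈ 115.04167.


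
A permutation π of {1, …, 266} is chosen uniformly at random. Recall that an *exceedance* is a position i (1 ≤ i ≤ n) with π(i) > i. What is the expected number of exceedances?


Write X = Σ_{i=1}^{266} X_i, where X_i = 1_{π(i) > i}.
For each fixed i, π(i) is uniform over {1, …, 266} (marginal of a uniform permutation), so P[π(i) > i] = (n − i)/n. Summing: Σ_{i=1}^{266} (n − i)/n = (0 + 1 + … + 265)/266 = 266(266 − 1)/(2·266) = (266 − 1)/2.
Hence E[X] = Σ_{i=1}^{266} (266 − i)/266 = 265/2 ≈ 132.500.

E[X] = 265/2 = 132.500.


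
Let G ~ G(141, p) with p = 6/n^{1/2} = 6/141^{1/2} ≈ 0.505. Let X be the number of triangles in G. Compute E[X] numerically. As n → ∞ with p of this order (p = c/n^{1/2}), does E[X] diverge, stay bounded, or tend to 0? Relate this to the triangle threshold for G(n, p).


Number of potential triangles: C(141, 3) = 457310.
Each occurs with probability p³ ≈ (0.505)³ ≈ 1.29011e-01.
By linearity: E[X] = C(141, 3)·p³ ≈ 457310 · 1.29011e-01 ≈ 58997.795.
Since α = 1/2 < 1, p = c/n^{1/2} ≫ 1/n is above the triangle threshold p ~ 1/n. Asymptotically E[X] ~ (c³/6)·n^{3(1−α)} = (6³/6)·n^{1.5} → ∞; triangles are abundant w.h.p.

E[X] ≈ 58997.795; in regime p = Θ(1/n^{1/2}) E[X] diverges (above the triangle threshold p ~ 1/n).


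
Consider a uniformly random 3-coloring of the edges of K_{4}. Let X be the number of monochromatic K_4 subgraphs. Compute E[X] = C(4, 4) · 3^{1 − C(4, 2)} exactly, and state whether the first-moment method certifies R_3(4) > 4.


E[X] = C(4, 4) · 3^{1 − 6} = 1 · 3^{−5} = 1/243.
As a reduced fraction: E[X] = 1/243 ≈ 0.00412.
Is E[X] < 1? YES.
Since E[X] < 1, there exists a 3-coloring of K_{4} with no monochromatic K_4; hence R_3(4) > 4.

E[X] = 1/243 ≈ 0.00412; E[X] < 1, so R_3(4) > 4.


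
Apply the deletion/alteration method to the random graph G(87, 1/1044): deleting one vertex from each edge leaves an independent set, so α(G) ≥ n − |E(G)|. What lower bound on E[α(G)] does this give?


E[|E(G)|] = C(87, 2)·p = 3741 · (1/1044) = 43/12.
E[α(G)] ≥ n − E[|E(G)|] = 87 − 43/12 = 1001/12.
Numerically: ≈ 83.416667.
(This is only a lower bound; the true E[α(G)] may be larger.)

E[α(G)] ≥ 1001/12 ≈ 83.416667.


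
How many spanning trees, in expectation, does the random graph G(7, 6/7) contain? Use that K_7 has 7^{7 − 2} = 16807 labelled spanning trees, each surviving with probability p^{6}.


K_7 has 7^{7 − 2} = 16807 labelled spanning trees.
For each such spanning tree H, let X_H = 1 if all 6 edges of H are present in G. Then P[X_H = 1] = p^{6} = (6/7)^{6} = 46656/117649.
Summing the indicators: E[X] = Σ_H E[X_H] = 16807 · p^{6} = 16807 · 46656/117649 = 46656/7.
Numerically: E[X] ≈ 6665.1.

E[X] = 16807 · (6/7)^{6} = 46656/7 ≈ 6665.1.


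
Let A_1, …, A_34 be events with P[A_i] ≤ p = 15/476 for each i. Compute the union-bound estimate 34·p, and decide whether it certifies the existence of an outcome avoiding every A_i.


Union bound: P[∪_{i=1}^{34} A_i] ≤ Σ_i P[A_i] ≤ 34·p = 34·(15/476) = 15/14.
Numerically: 15/14 ≈ 1.071429.
Is 15/14 < 1? NO.
Since the bound 15/14 is ≥ 1, the union bound is uninformative here; it does NOT by itself certify existence.

34·p = 15/14 ≈ 1.071429; existence NOT certified by the union bound.


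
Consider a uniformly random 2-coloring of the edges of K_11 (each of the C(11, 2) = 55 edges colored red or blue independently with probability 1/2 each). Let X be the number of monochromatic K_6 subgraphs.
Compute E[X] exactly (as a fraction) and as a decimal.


Let X = Σ_S X_S over the C(11, 6) = 462 subsets S of size 6, where X_S = 1 if the K_6 on S is monochromatic.
For a fixed S, the K_6 on S has C(6, 2) = 15 edges. P[all 15 edges red] = (1/2)^15, and likewise for blue, so P[monochromatic] = 2·(1/2)^15 = 2^{1 − 15} = 1/16384.
By linearity: E[X] = C(11, 6) · 2^{1 − 15} = 462 · 1/16384 = 231/8192.
Numerically: E[X] ≈ 0.02820.

E[X] = C(11,6)·2^(1−C(6,2)) = 231/8192 ≈ 0.02820.


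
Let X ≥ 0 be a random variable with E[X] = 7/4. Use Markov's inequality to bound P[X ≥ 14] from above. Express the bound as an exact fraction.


μ = E[X] = 7/4, a = 14.
Markov: P[X ≥ 14] ≤ μ/a = (7/4)/14 = 1/8.
Numerically: ≈ 0.12500.
(Since a = 14 > μ = 1.75000, the bound 1/8 is < 1 and informative.)

P[X ≥ 14] ≤ 1/8 ≈ 0.12500.


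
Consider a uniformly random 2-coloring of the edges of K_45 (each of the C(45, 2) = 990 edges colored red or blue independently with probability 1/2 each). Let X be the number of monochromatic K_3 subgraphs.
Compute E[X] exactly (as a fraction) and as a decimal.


Let X = Σ_S X_S over the C(45, 3) = 14190 subsets S of size 3, where X_S = 1 if the K_3 on S is monochromatic.
For a fixed S, the K_3 on S has C(3, 2) = 3 edges. P[all 3 edges red] = (1/2)^3, and likewise for blue, so P[monochromatic] = 2·(1/2)^3 = 2^{1 − 3} = 1/4.
By linearity: E[X] = C(45, 3) · 2^{1 − 3} = 14190 · 1/4 = 7095/2.
Numerically: E[X] ≈ 3547.500.

E[X] = C(45,3)·2^(1−C(3,2)) = 7095/2 ≈ 3547.500.


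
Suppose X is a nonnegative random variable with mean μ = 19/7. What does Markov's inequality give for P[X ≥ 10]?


μ = E[X] = 19/7, a = 10.
Markov: P[X ≥ 10] ≤ μ/a = (19/7)/10 = 19/70.
Numerically: ≈ 0.27143.
(Since a = 10 > μ = 2.71429, the bound 19/70 is < 1 and informative.)

P[X ≥ 10] ≤ 19/70 ≈ 0.27143.


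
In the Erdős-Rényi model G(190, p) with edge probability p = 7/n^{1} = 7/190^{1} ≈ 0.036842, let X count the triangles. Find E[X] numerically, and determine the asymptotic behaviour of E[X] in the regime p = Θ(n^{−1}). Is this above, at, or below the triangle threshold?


Number of potential triangles: C(190, 3) = 1125180.
Each occurs with probability p³ ≈ (0.036842)³ ≈ 5.0007290e-05.
By linearity: E[X] = C(190, 3)·p³ ≈ 1125180 · 5.0007290e-05 ≈ 56.26720.
Here α = 1, so p = 7/n is exactly at the triangle threshold p ~ 1/n. Asymptotically E[X] → c³/6 = 7³/6 = 343/6 ≈ 57.16667, a bounded constant. In this regime the triangle count is asymptotically Poisson(c³/6).

E[X] ≈ 56.26720; in regime p = Θ(1/n^{1}) E[X] stays bounded (at the triangle threshold p ~ 1/n).


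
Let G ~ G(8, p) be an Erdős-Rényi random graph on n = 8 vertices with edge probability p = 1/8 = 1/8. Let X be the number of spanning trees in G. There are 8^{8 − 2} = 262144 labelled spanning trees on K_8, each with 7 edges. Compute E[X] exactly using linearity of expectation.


K_8 has 8^{8 − 2} = 262144 labelled spanning trees.
For each such spanning tree H, let X_H = 1 if all 7 edges of H are present in G. Then P[X_H = 1] = p^{7} = (1/8)^{7} = 1/2097152.
By linearity of expectation: E[X] = Σ_H E[X_H] = 262144 · p^{7} = 262144 · 1/2097152 = 1/8.
Numerically: E[X] ≈ 0.125.

E[X] = 262144 · (1/8)^{7} = 1/8 ≈ 0.125.


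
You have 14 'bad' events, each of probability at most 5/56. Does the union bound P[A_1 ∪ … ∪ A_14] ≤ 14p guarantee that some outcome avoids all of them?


Union bound: P[∪_{i=1}^{14} A_i] ≤ Σ_i P[A_i] ≤ 14·p = 14·(5/56) = 5/4.
Numerically: 5/4 ≈ 1.250000.
Is 5/4 < 1? NO.
Since the bound 5/4 is ≥ 1, the union bound is uninformative here; it does NOT by itself certify existence.

14·p = 5/4 ≈ 1.250000; existence NOT certified by the union bound.


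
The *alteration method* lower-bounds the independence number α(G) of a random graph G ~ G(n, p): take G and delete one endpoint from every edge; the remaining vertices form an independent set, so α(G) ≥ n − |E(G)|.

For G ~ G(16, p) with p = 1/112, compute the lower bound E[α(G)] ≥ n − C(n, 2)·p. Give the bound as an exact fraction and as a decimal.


E[|E(G)|] = C(16, 2)·p = 120 · (1/112) = 15/14.
E[α(G)] ≥ n − E[|E(G)|] = 16 − 15/14 = 209/14.
Numerically: ≈ 14.9286.
(This is only a lower bound; the true E[α(G)] may be larger.)

E[α(G)] ≥ 209/14 ≈ 14.9286.


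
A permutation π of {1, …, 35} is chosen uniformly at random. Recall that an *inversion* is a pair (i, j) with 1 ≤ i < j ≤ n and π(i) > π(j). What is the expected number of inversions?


Write X = Σ X_I over the C(35, 2) = 595 pairs i < j, with X_I the indicator of one inversion.
There are 595 indicators.
For each fixed pair i < j, the values π(i) and π(j) are two distinct elements of {1, …, 35} in uniformly random order; by symmetry P[π(i) > π(j)] = 1/2.
By linearity: E[X] = 595 · (1/2) = C(35, 2) · (1/2) = 595/2 = 595/2 ≈ 297.500.

E[X] = 595/2 = 297.500.


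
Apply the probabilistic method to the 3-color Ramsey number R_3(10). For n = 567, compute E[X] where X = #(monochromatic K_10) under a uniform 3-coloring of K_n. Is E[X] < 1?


E[X] = C(567, 10) · 3^{1 − 45} = 873787071273467749398 · 3^{−44} = 873787071273467749398/984770902183611232881.
As a reduced fraction: E[X] = 10787494707079848758/12157665459056928801 ≈ 0.8873.
Is E[X] < 1? YES.
Since E[X] < 1, there exists a 3-coloring of K_{567} with no monochromatic K_10; hence R_3(10) > 567.

E[X] = 10787494707079848758/12157665459056928801 ≈ 0.8873; E[X] < 1, so R_3(10) > 567.


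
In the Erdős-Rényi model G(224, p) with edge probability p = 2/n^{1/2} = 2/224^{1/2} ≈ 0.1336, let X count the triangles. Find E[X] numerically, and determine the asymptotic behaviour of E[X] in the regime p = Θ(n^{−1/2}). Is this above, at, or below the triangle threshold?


Number of potential triangles: C(224, 3) = 1848224.
Each occurs with probability p³ ≈ (0.1336)³ ≈ 2.386261e-03.
By linearity: E[X] = C(224, 3)·p³ ≈ 1848224 · 2.386261e-03 ≈ 4410.3450.
Since α = 1/2 < 1, p = c/n^{1/2} ≫ 1/n is above the triangle threshold p ~ 1/n. Asymptotically E[X] ~ (c³/6)·n^{3(1−α)} = (2³/6)·n^{1.5} → ∞; triangles are abundant w.h.p.

E[X] ≈ 4410.3450; in regime p = Θ(1/n^{1/2}) E[X] diverges (above the triangle threshold p ~ 1/n).


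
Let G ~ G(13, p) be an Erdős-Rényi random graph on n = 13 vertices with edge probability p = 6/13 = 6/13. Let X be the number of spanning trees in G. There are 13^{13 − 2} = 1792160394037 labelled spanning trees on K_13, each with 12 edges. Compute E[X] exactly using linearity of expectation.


K_13 has 13^{13 − 2} = 1792160394037 labelled spanning trees.
For each such spanning tree H, let X_H = 1 if all 12 edges of H are present in G. Then P[X_H = 1] = p^{12} = (6/13)^{12} = 2176782336/23298085122481.
By linearity of expectation: E[X] = Σ_H E[X_H] = 1792160394037 · p^{12} = 1792160394037 · 2176782336/23298085122481 = 2176782336/13.
Numerically: E[X] ≈ 1.67e+08.

E[X] = 1792160394037 · (6/13)^{12} = 2176782336/13 ≈ 1.67e+08.


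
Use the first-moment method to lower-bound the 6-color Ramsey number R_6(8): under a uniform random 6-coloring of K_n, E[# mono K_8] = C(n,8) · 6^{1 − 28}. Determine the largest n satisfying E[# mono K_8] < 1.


We need C(n, 8) · 6^{1 − 28} < 1, i.e. C(n, 8) < 6^{28 − 1} = 1023490369077469249536.
Check values of n near the boundary:
  n = 1592: C(1592, 8) = 1005480414540892933435; 1005480414540892933435 < 1023490369077469249536? YES
  n = 1593: C(1593, 8) = 1010555394551193970323; 1010555394551193970323 < 1023490369077469249536? YES
  n = 1594: C(1594, 8) = 1015652773590544255167; 1015652773590544255167 < 1023490369077469249536? YES
  n = 1595: C(1595, 8) = 1020772636343363633895; 1020772636343363633895 < 1023490369077469249536? YES
  n = 1596: C(1596, 8) = 1025915067760710553965; 1025915067760710553965 < 1023490369077469249536? NO
The largest n with C(n, 8) < 1023490369077469249536 is n = 1595 (where E[X] = 113419181815929292655/113721152119718805504 ≈ 0.997). Hence R_6(8) > 1595, i.e. R_6(8) ≥ 1596.

Largest n = 1595; hence R_6(8) > 1595.


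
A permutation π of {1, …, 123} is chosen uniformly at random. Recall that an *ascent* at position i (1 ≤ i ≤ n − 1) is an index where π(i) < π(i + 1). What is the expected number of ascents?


Write X = Σ X_I over i = 1, …, 122, with X_I the indicator of one ascent.
There are 122 indicators.
For each fixed i, the pair (π(i), π(i+1)) is a uniformly random ordered pair of distinct values from {1, …, 123}; by symmetry P[π(i) < π(i+1)] = 1/2.
By linearity: E[X] = 122 · (1/2) = (123 − 1) · (1/2) = 61 ≈ 61.0000.

E[X] = 61 = 61.0000.


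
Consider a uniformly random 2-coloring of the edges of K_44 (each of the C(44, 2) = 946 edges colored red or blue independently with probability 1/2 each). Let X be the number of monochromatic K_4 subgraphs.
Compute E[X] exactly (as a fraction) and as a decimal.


Let X = Σ_S X_S over the C(44, 4) = 135751 subsets S of size 4, where X_S = 1 if the K_4 on S is monochromatic.
For a fixed S, the K_4 on S has C(4, 2) = 6 edges. P[all 6 edges red] = (1/2)^6, and likewise for blue, so P[monochromatic] = 2·(1/2)^6 = 2^{1 − 6} = 1/32.
By linearity: E[X] = C(44, 4) · 2^{1 − 6} = 135751 · 1/32 = 135751/32.
Numerically: E[X] ≈ 4242.218750.

E[X] = C(44,4)·2^(1−C(4,2)) = 135751/32 ≈ 4242.218750.


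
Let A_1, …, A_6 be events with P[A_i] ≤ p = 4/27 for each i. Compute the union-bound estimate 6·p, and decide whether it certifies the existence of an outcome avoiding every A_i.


Union bound: P[∪_{i=1}^{6} A_i] ≤ Σ_i P[A_i] ≤ 6·p = 6·(4/27) = 8/9.
Numerically: 8/9 ≈ 0.888889.
Is 8/9 < 1? YES.
Since P[∪ A_i] ≤ 8/9 < 1, the complement has P[∩ A_i^c] ≥ 1 − 8/9 = 1/9 > 0, so some outcome avoids every A_i.

6·p = 8/9 ≈ 0.888889; existence CERTIFIED by the union bound.


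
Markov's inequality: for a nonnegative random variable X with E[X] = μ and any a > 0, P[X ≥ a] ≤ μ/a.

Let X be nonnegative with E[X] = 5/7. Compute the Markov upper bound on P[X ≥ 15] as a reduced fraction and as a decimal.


μ = E[X] = 5/7, a = 15.
Markov: P[X ≥ 15] ≤ μ/a = (5/7)/15 = 1/21.
Numerically: ≈ 0.04762.
(Since a = 15 > μ = 0.71429, the bound 1/21 is < 1 and informative.)

P[X ≥ 15] ≤ 1/21 ≈ 0.04762.
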